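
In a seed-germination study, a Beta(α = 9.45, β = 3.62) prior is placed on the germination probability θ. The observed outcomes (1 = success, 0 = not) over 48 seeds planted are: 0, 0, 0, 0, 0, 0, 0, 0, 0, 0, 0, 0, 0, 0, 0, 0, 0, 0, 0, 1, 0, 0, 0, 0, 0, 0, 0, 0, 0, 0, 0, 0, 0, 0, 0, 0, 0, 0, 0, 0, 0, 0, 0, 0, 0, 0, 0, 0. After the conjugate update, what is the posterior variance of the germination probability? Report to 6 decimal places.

The Beta prior is conjugate to a Binomial/Bernoulli likelihood; the update adds successes to α and failures to β.
Posterior: Beta(α+k, β+n−k) = Beta(9.45+1, 3.62+47) = Beta(10.45, 50.62).
Var = αβ/((α+β)²(α+β+1)) = 10.45·50.62/(61.07²·62.07) = 0.002285.

0.002285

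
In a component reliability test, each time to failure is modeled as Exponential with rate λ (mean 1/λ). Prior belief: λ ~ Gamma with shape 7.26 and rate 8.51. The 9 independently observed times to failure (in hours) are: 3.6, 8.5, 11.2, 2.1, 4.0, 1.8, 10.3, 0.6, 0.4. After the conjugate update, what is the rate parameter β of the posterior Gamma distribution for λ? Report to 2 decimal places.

With a Gamma(shape α, rate β) prior on the exponential rate λ, the posterior after n observations with total T = Σxᵢ is Gamma(α+n, β+T).
Sum of observations T = 42.5 hours; n = 9.
Posterior: Gamma(7.26+9, 8.51+42.5) = Gamma(16.26, 51.01).
Posterior β = 51.01.

51.01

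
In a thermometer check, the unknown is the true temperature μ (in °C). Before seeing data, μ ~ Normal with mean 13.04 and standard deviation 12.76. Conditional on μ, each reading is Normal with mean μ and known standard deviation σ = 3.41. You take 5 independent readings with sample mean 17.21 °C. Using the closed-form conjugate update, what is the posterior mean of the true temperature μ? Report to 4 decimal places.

17.1513

For Normal data with known variance σ², a Normal(μ₀, σ₀²) prior on μ is conjugate. Posterior precision = 1/σ₀² + n/σ²; posterior mean is the precision-weighted average of μ₀ and x̄.
n·x̄ = 5·17.21 = 86.05.
σ₀² = 12.76² = 162.8176, σ² = 3.41² = 11.6281; σ² + n·σ₀² = 11.6281 + 5·162.8176 = 825.7161.
Posterior mean = (μ₀/σ₀² + n·x̄/σ²)/(1/σ₀² + n/σ²) = (σ²·μ₀ + σ₀²·n·x̄)/(σ² + n·σ₀²) = (11.6281·13.04 + 162.8176·86.05)/825.7161 = 14162.084904/825.7161 = 17.1513.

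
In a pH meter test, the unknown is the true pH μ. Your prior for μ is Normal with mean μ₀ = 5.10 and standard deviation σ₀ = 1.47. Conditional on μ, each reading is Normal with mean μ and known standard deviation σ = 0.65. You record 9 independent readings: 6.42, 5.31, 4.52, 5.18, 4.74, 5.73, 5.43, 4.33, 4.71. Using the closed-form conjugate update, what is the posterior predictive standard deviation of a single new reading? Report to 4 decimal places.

For Normal data with known variance σ², a Normal(μ₀, σ₀²) prior on μ is conjugate. Posterior precision = 1/σ₀² + n/σ²; posterior mean is the precision-weighted average of μ₀ and x̄.
σ₀² = 1.47² = 2.1609, σ² = 0.65² = 0.4225; σ² + n·σ₀² = 0.4225 + 9·2.1609 = 19.8706.
Posterior precision = 1/σ₀² + n/σ² = 1/2.1609 + 9/0.4225 = (σ² + n·σ₀²)/(σ₀²σ²) = 19.8706/(2.1609·0.4225); posterior variance σₙ² = σ₀²σ²/(σ² + n·σ₀²) = 2.1609·0.4225/19.8706 = 0.045946.
Predictive variance for one new observation = σₙ² + σ² = 2.1609·0.4225/19.8706 + 0.4225 = σ²·(σ₀² + 19.8706)/19.8706 = 0.4225·22.0315/19.8706 = 0.468446; SD = √(0.4225·22.0315/19.8706) = 0.6844.

0.6844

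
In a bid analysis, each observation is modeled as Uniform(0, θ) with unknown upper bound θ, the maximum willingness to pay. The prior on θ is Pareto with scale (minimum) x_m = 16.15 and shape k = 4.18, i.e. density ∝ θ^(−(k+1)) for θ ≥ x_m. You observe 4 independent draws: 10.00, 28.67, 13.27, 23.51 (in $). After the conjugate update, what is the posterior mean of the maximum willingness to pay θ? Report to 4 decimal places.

A Pareto(scale x_m, shape k) prior on the upper bound θ of Uniform(0, θ) is conjugate: posterior is Pareto(max(x_m, max xᵢ), k + n).
Sample maximum = 28.67; prior scale x_m = 16.15 → posterior scale = max = 28.67.
Posterior shape = 4.18 + 4 = 8.18.
E[θ|data] = k·x_m/(k−1) = 8.18·28.67/7.18 = 32.6630.

32.6630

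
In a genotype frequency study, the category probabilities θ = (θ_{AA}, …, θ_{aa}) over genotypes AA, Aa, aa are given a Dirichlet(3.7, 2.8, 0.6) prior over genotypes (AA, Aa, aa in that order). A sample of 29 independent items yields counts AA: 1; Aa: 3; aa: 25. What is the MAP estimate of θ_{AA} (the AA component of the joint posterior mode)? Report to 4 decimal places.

The Dirichlet prior is conjugate to the Multinomial likelihood: each posterior αⱼ = prior αⱼ + observed count nⱼ.
Posterior concentration: (4.7, 5.8, 25.6), total = 36.1.
Joint mode component: (α_{AA}−1)/(Σα−K) = 3.7/33.1 = 0.1118.

0.1118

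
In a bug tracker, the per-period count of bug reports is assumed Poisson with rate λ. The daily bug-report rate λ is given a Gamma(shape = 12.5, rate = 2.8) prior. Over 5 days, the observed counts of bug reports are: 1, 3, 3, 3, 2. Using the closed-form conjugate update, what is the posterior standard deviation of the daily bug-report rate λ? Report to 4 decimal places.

0.6346

With a Gamma(shape α, rate β) prior, the Poisson likelihood is conjugate: the posterior is Gamma(α + ΣXᵢ, β + n).
Sum of counts S = 12 over n = 5 days.
Posterior: Gamma(α+S, β+n) = Gamma(12.5+12, 2.8+5) = Gamma(24.5, 7.8).
SD = √α/β = √24.5/7.8 = 0.6346.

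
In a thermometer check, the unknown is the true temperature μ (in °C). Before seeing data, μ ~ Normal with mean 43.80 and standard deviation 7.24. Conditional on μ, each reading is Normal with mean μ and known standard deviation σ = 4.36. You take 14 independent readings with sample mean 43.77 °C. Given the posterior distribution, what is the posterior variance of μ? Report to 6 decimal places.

1.323543

For Normal data with known variance σ², a Normal(μ₀, σ₀²) prior on μ is conjugate. Posterior precision = 1/σ₀² + n/σ²; posterior mean is the precision-weighted average of μ₀ and x̄.
σ₀² = 7.24² = 52.4176, σ² = 4.36² = 19.0096; σ² + n·σ₀² = 19.0096 + 14·52.4176 = 752.856.
Posterior precision = 1/σ₀² + n/σ² = 1/52.4176 + 14/19.0096 = (σ² + n·σ₀²)/(σ₀²σ²) = 752.856/(52.4176·19.0096); posterior variance σₙ² = σ₀²σ²/(σ² + n·σ₀²) = 52.4176·19.0096/752.856 = 1.323543.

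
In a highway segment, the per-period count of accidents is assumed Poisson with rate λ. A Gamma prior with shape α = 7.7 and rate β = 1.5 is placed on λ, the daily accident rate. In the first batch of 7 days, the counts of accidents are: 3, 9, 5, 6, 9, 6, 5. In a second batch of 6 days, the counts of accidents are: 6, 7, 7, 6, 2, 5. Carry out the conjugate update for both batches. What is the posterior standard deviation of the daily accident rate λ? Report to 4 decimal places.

0.6309

With a Gamma(shape α, rate β) prior, the Poisson likelihood is conjugate: the posterior is Gamma(α + ΣXᵢ, β + n).
Batch 1: sum of counts S = 43 over n = 7 days.
After batch 1: Gamma(α+S, β+n) = Gamma(7.7+43, 1.5+7) = Gamma(50.7, 8.5).
Batch 2: sum of counts S = 33 over n = 6 days.
After batch 2: Gamma(α+S, β+n) = Gamma(50.7+33, 8.5+6) = Gamma(83.7, 14.5).
SD = √α/β = √83.7/14.5 = 0.6309.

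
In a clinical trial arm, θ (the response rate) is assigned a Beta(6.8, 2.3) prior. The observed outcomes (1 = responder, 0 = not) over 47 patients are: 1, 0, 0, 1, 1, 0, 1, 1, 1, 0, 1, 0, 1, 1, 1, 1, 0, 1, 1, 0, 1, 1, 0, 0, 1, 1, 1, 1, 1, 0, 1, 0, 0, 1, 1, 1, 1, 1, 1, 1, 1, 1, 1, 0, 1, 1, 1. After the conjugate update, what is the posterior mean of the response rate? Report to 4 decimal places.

The Beta prior is conjugate to a Binomial/Bernoulli likelihood; the update adds successes to α and failures to β.
Posterior: Beta(α+k, β+n−k) = Beta(6.8+34, 2.3+13) = Beta(40.8, 15.3).
Posterior mean = α/(α+β) = 40.8/56.1 = 0.7273.

0.7273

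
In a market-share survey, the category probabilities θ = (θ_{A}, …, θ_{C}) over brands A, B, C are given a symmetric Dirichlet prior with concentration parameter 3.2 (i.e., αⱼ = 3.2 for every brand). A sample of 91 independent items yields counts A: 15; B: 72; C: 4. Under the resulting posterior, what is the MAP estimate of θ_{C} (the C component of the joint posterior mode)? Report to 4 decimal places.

0.0635

The Dirichlet prior is conjugate to the Multinomial likelihood: each posterior αⱼ = prior αⱼ + observed count nⱼ.
Posterior concentration: (18.2, 75.2, 7.2), total = 100.6.
Joint mode component: (α_{C}−1)/(Σα−K) = 6.2/97.6 = 0.0635.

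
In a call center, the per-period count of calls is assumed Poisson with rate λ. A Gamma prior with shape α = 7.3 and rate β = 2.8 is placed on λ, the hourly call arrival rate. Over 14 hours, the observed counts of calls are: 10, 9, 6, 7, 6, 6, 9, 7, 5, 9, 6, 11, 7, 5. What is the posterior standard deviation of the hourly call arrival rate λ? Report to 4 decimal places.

With a Gamma(shape α, rate β) prior, the Poisson likelihood is conjugate: the posterior is Gamma(α + ΣXᵢ, β + n).
Sum of counts S = 103 over n = 14 hours.
Posterior: Gamma(α+S, β+n) = Gamma(7.3+103, 2.8+14) = Gamma(110.3, 16.8).
SD = √α/β = √110.3/16.8 = 0.6251.

0.6251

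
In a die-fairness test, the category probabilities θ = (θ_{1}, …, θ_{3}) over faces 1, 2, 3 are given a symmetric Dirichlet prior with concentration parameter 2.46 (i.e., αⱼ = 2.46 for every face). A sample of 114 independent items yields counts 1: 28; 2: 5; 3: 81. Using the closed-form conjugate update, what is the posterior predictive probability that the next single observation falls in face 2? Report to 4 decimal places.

The Dirichlet prior is conjugate to the Multinomial likelihood: each posterior αⱼ = prior αⱼ + observed count nⱼ.
Posterior concentration: (30.46, 7.46, 83.46), total = 121.38.
P(next = 2 | data) = α_{2}/Σα = 0.0615.

0.0615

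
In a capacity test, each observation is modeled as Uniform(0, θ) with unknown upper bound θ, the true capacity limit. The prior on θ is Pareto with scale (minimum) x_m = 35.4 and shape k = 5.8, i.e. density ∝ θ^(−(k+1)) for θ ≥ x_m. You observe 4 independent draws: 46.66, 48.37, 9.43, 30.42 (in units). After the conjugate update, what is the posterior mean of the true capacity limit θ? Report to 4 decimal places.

A Pareto(scale x_m, shape k) prior on the upper bound θ of Uniform(0, θ) is conjugate: posterior is Pareto(max(x_m, max xᵢ), k + n).
Sample maximum = 48.37; prior scale x_m = 35.4 → posterior scale = max = 48.37.
Posterior shape = 5.8 + 4 = 9.8.
E[θ|data] = k·x_m/(k−1) = 9.8·48.37/8.8 = 53.8666.

53.8666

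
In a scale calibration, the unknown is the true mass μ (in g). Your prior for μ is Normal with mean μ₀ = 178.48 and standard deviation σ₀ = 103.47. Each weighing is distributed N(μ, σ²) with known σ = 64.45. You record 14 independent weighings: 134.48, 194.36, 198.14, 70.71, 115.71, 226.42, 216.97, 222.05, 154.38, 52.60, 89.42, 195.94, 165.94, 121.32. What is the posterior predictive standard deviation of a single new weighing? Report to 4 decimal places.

For Normal data with known variance σ², a Normal(μ₀, σ₀²) prior on μ is conjugate. Posterior precision = 1/σ₀² + n/σ²; posterior mean is the precision-weighted average of μ₀ and x̄.
σ₀² = 103.47² = 10706.0409, σ² = 64.45² = 4153.8025; σ² + n·σ₀² = 4153.8025 + 14·10706.0409 = 154038.3751.
Posterior precision = 1/σ₀² + n/σ² = 1/10706.0409 + 14/4153.8025 = (σ² + n·σ₀²)/(σ₀²σ²) = 154038.3751/(10706.0409·4153.8025); posterior variance σₙ² = σ₀²σ²/(σ² + n·σ₀²) = 10706.0409·4153.8025/154038.3751 = 288.699354.
Predictive variance for one new observation = σₙ² + σ² = 10706.0409·4153.8025/154038.3751 + 4153.8025 = σ²·(σ₀² + 154038.3751)/154038.3751 = 4153.8025·164744.416/154038.3751 = 4442.501854; SD = √(4153.8025·164744.416/154038.3751) = 66.6521.

66.6521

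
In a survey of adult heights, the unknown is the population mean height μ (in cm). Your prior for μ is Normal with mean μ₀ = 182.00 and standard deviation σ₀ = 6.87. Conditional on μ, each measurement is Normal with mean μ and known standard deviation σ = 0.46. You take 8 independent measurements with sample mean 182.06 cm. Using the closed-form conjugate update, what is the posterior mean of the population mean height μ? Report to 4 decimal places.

For Normal data with known variance σ², a Normal(μ₀, σ₀²) prior on μ is conjugate. Posterior precision = 1/σ₀² + n/σ²; posterior mean is the precision-weighted average of μ₀ and x̄.
n·x̄ = 8·182.06 = 1456.48.
σ₀² = 6.87² = 47.1969, σ² = 0.46² = 0.2116; σ² + n·σ₀² = 0.2116 + 8·47.1969 = 377.7868.
Posterior mean = (μ₀/σ₀² + n·x̄/σ²)/(1/σ₀² + n/σ²) = (σ²·μ₀ + σ₀²·n·x̄)/(σ² + n·σ₀²) = (0.2116·182.00 + 47.1969·1456.48)/377.7868 = 68779.852112/377.7868 = 182.0600.

182.0600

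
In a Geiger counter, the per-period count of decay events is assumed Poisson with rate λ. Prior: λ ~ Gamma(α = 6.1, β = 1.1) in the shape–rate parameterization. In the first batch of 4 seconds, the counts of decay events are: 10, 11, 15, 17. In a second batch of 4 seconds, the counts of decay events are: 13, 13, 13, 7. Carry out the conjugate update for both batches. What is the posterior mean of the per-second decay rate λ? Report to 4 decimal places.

11.5495

With a Gamma(shape α, rate β) prior, the Poisson likelihood is conjugate: the posterior is Gamma(α + ΣXᵢ, β + n).
Batch 1: sum of counts S = 53 over n = 4 seconds.
After batch 1: Gamma(α+S, β+n) = Gamma(6.1+53, 1.1+4) = Gamma(59.1, 5.1).
Batch 2: sum of counts S = 46 over n = 4 seconds.
After batch 2: Gamma(α+S, β+n) = Gamma(59.1+46, 5.1+4) = Gamma(105.1, 9.1).
Posterior mean = α/β = 105.1/9.1 = 11.5495.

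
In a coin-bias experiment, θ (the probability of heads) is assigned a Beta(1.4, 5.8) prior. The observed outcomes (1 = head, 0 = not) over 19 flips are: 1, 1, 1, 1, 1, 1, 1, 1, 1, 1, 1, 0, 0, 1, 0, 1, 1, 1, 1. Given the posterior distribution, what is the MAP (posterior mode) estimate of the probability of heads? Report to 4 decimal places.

The Beta prior is conjugate to a Binomial/Bernoulli likelihood; the update adds successes to α and failures to β.
Posterior: Beta(α+k, β+n−k) = Beta(1.4+16, 5.8+3) = Beta(17.4, 8.8).
Mode of Beta(a,b) for a,b>1 is (a−1)/(a+b−2) = 16.4/24.2 = 0.6777.

0.6777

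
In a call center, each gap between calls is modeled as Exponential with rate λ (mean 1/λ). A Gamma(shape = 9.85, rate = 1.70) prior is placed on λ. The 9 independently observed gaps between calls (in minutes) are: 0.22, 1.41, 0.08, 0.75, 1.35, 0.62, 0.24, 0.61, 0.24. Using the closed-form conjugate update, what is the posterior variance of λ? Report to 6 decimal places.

With a Gamma(shape α, rate β) prior on the exponential rate λ, the posterior after n observations with total T = Σxᵢ is Gamma(α+n, β+T).
Sum of observations T = 5.52 minutes; n = 9.
Posterior: Gamma(9.85+9, 1.70+5.52) = Gamma(18.85, 7.22).
Var = α/β² = 0.361607.

0.361607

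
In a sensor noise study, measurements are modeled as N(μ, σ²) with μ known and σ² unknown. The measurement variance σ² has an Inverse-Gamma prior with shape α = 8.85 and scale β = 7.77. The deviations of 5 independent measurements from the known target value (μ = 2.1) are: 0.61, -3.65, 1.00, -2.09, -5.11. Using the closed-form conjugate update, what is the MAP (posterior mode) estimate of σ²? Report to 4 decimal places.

With known mean μ and an Inverse-Gamma(α, β) prior on σ², the Normal likelihood is conjugate: posterior is Inv-Gamma(α + n/2, β + Σ(xᵢ−μ)²/2).
Σ(xᵢ−μ)² = (0.61)² + (-3.65)² + (1.00)² + (-2.09)² + (-5.11)² = 45.1748.
Posterior: Inv-Gamma(8.85 + 5/2, 7.77 + 45.1748/2) = Inv-Gamma(11.35, 30.35740).
Mode = β/(α+1) = 30.35740/12.35 = 2.4581.

2.4581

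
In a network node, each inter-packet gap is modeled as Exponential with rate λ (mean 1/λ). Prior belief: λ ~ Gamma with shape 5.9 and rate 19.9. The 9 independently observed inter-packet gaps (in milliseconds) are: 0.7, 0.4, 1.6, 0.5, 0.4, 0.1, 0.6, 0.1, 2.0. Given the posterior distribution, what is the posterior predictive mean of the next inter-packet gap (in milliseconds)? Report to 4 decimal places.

1.8921

With a Gamma(shape α, rate β) prior on the exponential rate λ, the posterior after n observations with total T = Σxᵢ is Gamma(α+n, β+T).
Sum of observations T = 6.4 milliseconds; n = 9.
Posterior: Gamma(5.9+9, 19.9+6.4) = Gamma(14.9, 26.3).
The predictive distribution for the next observation is Lomax; its mean is β/(α−1) = 26.3/13.9 = 1.8921.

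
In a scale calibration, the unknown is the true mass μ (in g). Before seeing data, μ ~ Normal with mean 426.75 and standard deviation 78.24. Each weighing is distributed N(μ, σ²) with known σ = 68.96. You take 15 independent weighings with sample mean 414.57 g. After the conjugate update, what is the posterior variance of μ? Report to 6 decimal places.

301.421500

For Normal data with known variance σ², a Normal(μ₀, σ₀²) prior on μ is conjugate. Posterior precision = 1/σ₀² + n/σ²; posterior mean is the precision-weighted average of μ₀ and x̄.
σ₀² = 78.24² = 6121.4976, σ² = 68.96² = 4755.4816; σ² + n·σ₀² = 4755.4816 + 15·6121.4976 = 96577.9456.
Posterior precision = 1/σ₀² + n/σ² = 1/6121.4976 + 15/4755.4816 = (σ² + n·σ₀²)/(σ₀²σ²) = 96577.9456/(6121.4976·4755.4816); posterior variance σₙ² = σ₀²σ²/(σ² + n·σ₀²) = 6121.4976·4755.4816/96577.9456 = 301.421500.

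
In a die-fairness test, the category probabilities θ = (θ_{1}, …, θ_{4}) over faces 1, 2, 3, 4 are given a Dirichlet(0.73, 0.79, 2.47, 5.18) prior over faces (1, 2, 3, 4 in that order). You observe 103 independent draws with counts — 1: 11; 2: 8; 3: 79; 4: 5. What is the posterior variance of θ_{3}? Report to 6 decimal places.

0.001757

The Dirichlet prior is conjugate to the Multinomial likelihood: each posterior αⱼ = prior αⱼ + observed count nⱼ.
Posterior concentration: (11.73, 8.79, 81.47, 10.18), total = 112.17.
Var[θ_j] = α_j(Σα−α_j)/((Σα)²(Σα+1)) = 81.47·30.70/(112.17²·113.17) = 0.001757.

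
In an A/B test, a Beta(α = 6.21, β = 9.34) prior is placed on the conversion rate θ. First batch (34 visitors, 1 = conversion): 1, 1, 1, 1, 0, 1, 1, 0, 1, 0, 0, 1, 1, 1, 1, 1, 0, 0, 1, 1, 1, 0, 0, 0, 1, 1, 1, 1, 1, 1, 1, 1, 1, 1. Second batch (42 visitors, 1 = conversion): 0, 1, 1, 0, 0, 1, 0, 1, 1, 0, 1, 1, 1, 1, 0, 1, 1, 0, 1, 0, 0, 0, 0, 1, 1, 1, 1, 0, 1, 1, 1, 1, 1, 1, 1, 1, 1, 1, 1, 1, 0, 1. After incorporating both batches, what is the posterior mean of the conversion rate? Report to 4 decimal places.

The Beta prior is conjugate to a Binomial/Bernoulli likelihood; the update adds successes to α and failures to β.
After batch 1: Beta(6.21+25, 9.34+9) = Beta(31.21, 18.34).
After batch 2: Beta(31.21+29, 18.34+13) = Beta(60.21, 31.34).
Posterior mean = α/(α+β) = 60.21/91.55 = 0.6577.

0.6577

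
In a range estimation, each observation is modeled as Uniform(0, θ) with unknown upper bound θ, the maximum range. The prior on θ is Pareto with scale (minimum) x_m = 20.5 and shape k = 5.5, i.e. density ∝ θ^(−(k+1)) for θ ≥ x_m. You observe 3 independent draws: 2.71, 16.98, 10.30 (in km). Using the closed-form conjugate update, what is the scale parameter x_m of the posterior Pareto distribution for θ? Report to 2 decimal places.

20.50

A Pareto(scale x_m, shape k) prior on the upper bound θ of Uniform(0, θ) is conjugate: posterior is Pareto(max(x_m, max xᵢ), k + n).
Sample maximum = 16.98; prior scale x_m = 20.5 → posterior scale = max = 20.50.
Posterior shape = 5.5 + 3 = 8.5.
Posterior scale x_m = 20.50.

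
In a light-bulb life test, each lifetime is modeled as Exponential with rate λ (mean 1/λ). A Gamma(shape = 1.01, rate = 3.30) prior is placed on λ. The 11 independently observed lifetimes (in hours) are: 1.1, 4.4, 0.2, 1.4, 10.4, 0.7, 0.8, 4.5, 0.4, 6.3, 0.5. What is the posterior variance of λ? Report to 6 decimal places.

0.010389

With a Gamma(shape α, rate β) prior on the exponential rate λ, the posterior after n observations with total T = Σxᵢ is Gamma(α+n, β+T).
Sum of observations T = 30.7 hours; n = 11.
Posterior: Gamma(1.01+11, 3.30+30.7) = Gamma(12.01, 34.00).
Var = α/β² = 0.010389.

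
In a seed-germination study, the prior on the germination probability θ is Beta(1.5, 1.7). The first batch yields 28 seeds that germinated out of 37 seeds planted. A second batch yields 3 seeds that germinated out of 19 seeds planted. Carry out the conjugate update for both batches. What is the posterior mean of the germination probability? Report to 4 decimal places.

The Beta prior is conjugate to a Binomial/Bernoulli likelihood; the update adds successes to α and failures to β.
After batch 1: Beta(1.5+28, 1.7+9) = Beta(29.5, 10.7).
After batch 2: Beta(29.5+3, 10.7+16) = Beta(32.5, 26.7).
Posterior mean = α/(α+β) = 32.5/59.2 = 0.5490.

0.5490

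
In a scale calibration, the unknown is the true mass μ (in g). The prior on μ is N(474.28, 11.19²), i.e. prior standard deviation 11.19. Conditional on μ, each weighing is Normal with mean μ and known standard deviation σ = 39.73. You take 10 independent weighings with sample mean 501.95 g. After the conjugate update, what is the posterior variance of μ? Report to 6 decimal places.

For Normal data with known variance σ², a Normal(μ₀, σ₀²) prior on μ is conjugate. Posterior precision = 1/σ₀² + n/σ²; posterior mean is the precision-weighted average of μ₀ and x̄.
σ₀² = 11.19² = 125.2161, σ² = 39.73² = 1578.4729; σ² + n·σ₀² = 1578.4729 + 10·125.2161 = 2830.6339.
Posterior precision = 1/σ₀² + n/σ² = 1/125.2161 + 10/1578.4729 = (σ² + n·σ₀²)/(σ₀²σ²) = 2830.6339/(125.2161·1578.4729); posterior variance σₙ² = σ₀²σ²/(σ² + n·σ₀²) = 125.2161·1578.4729/2830.6339 = 69.825427.

69.825427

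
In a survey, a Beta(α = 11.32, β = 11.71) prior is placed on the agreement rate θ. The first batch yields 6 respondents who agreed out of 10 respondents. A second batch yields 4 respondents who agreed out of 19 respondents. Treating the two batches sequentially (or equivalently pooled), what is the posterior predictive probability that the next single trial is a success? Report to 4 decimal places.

0.4098

The Beta prior is conjugate to a Binomial/Bernoulli likelihood; the update adds successes to α and failures to β.
After batch 1: Beta(11.32+6, 11.71+4) = Beta(17.32, 15.71).
After batch 2: Beta(17.32+4, 15.71+15) = Beta(21.32, 30.71).
For a single future Bernoulli trial, P(success | data) = α/(α+β) = 0.4098.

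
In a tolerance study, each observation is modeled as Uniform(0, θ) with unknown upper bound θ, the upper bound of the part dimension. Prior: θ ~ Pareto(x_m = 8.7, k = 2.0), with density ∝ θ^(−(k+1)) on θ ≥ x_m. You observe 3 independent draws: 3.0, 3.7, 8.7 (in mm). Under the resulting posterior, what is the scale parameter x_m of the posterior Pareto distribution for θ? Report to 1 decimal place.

A Pareto(scale x_m, shape k) prior on the upper bound θ of Uniform(0, θ) is conjugate: posterior is Pareto(max(x_m, max xᵢ), k + n).
Sample maximum = 8.7; prior scale x_m = 8.7 → posterior scale = max = 8.7.
Posterior shape = 2.0 + 3 = 5.0.
Posterior scale x_m = 8.7.

8.7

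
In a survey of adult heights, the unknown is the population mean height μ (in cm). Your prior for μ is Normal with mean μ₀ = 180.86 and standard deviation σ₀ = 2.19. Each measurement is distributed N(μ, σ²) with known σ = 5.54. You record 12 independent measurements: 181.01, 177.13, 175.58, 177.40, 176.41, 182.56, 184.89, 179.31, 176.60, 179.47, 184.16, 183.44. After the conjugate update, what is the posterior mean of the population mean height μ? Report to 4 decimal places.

For Normal data with known variance σ², a Normal(μ₀, σ₀²) prior on μ is conjugate. Posterior precision = 1/σ₀² + n/σ²; posterior mean is the precision-weighted average of μ₀ and x̄.
Σxᵢ = 181.01 + 177.13 + 175.58 + 177.40 + 176.41 + 182.56 + 184.89 + 179.31 + 176.60 + 179.47 + 184.16 + 183.44 = 2157.96, so n·x̄ = 2157.96.
σ₀² = 2.19² = 4.7961, σ² = 5.54² = 30.6916; σ² + n·σ₀² = 30.6916 + 12·4.7961 = 88.2448.
Posterior mean = (μ₀/σ₀² + n·x̄/σ²)/(1/σ₀² + n/σ²) = (σ²·μ₀ + σ₀²·n·x̄)/(σ² + n·σ₀²) = (30.6916·180.86 + 4.7961·2157.96)/88.2448 = 15900.674732/88.2448 = 180.1882.

180.1882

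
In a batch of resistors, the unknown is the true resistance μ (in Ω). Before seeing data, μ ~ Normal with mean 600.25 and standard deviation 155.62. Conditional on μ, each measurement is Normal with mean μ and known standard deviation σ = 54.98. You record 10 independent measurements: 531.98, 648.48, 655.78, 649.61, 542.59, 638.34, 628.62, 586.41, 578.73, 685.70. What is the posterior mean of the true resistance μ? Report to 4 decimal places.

For Normal data with known variance σ², a Normal(μ₀, σ₀²) prior on μ is conjugate. Posterior precision = 1/σ₀² + n/σ²; posterior mean is the precision-weighted average of μ₀ and x̄.
Σxᵢ = 531.98 + 648.48 + 655.78 + 649.61 + 542.59 + 638.34 + 628.62 + 586.41 + 578.73 + 685.70 = 6146.24, so n·x̄ = 6146.24.
σ₀² = 155.62² = 24217.5844, σ² = 54.98² = 3022.8004; σ² + n·σ₀² = 3022.8004 + 10·24217.5844 = 245198.6444.
Posterior mean = (μ₀/σ₀² + n·x̄/σ²)/(1/σ₀² + n/σ²) = (σ²·μ₀ + σ₀²·n·x̄)/(σ² + n·σ₀²) = (3022.8004·600.25 + 24217.5844·6146.24)/245198.6444 = 150661521.882756/245198.6444 = 614.4468.

614.4468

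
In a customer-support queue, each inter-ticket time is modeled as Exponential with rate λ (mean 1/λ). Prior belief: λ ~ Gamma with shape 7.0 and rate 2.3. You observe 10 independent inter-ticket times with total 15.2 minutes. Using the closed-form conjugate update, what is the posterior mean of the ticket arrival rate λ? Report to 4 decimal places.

0.9714

With a Gamma(shape α, rate β) prior on the exponential rate λ, the posterior after n observations with total T = Σxᵢ is Gamma(α+n, β+T).
Posterior: Gamma(7.0+10, 2.3+15.2) = Gamma(17.0, 17.5).
Posterior mean of λ = α/β = 17.0/17.5 = 0.9714.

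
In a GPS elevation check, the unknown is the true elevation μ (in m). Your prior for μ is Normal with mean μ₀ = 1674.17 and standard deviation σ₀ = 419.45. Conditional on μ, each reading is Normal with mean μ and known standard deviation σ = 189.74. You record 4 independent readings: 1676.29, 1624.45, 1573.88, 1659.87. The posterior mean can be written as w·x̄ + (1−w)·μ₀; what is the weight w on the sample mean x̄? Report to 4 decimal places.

For Normal data with known variance σ², a Normal(μ₀, σ₀²) prior on μ is conjugate. Posterior precision = 1/σ₀² + n/σ²; posterior mean is the precision-weighted average of μ₀ and x̄.
σ₀² = 419.45² = 175938.3025, σ² = 189.74² = 36001.2676. Prior precision 1/σ₀² = 1/175938.3025; data precision n/σ² = 4/36001.2676.
w = (n/σ²)/(1/σ₀² + n/σ²) = n·σ₀²/(σ² + n·σ₀²) = 4·175938.3025/(36001.2676 + 4·175938.3025) = 703753.21/739754.4776 = 0.9513.

0.9513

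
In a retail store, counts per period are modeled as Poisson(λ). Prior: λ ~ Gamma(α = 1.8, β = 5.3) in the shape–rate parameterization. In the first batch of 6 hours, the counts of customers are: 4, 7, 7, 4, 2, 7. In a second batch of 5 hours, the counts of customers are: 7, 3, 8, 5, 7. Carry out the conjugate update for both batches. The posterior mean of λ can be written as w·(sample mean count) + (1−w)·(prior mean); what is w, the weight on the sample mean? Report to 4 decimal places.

0.6748

With a Gamma(shape α, rate β) prior, the Poisson likelihood is conjugate: the posterior is Gamma(α + ΣXᵢ, β + n).
Total number of hours: n = 6 + 5 = 11.
Posterior mean = (α₀+S)/(β₀+n) = [n/(β₀+n)]·(S/n) + [β₀/(β₀+n)]·(α₀/β₀), so only n and β₀ enter the weight.
Weight on data w = n/(β₀+n) = 11/(5.3+11) = 11/16.3 = 0.6748.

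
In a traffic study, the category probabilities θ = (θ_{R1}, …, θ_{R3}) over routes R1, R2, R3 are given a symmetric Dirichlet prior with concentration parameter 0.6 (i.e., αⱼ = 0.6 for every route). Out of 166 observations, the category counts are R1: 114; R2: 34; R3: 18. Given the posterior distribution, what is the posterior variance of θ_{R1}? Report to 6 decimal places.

The Dirichlet prior is conjugate to the Multinomial likelihood: each posterior αⱼ = prior αⱼ + observed count nⱼ.
Posterior concentration: (114.6, 34.6, 18.6), total = 167.8.
Var[θ_j] = α_j(Σα−α_j)/((Σα)²(Σα+1)) = 114.6·53.2/(167.8²·168.8) = 0.001283.

0.001283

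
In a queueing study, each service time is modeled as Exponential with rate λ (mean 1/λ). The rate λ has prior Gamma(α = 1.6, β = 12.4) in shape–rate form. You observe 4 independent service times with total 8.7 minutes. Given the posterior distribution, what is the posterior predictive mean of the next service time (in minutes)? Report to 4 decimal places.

With a Gamma(shape α, rate β) prior on the exponential rate λ, the posterior after n observations with total T = Σxᵢ is Gamma(α+n, β+T).
Posterior: Gamma(1.6+4, 12.4+8.7) = Gamma(5.6, 21.1).
The predictive distribution for the next observation is Lomax; its mean is β/(α−1) = 21.1/4.6 = 4.5870.

4.5870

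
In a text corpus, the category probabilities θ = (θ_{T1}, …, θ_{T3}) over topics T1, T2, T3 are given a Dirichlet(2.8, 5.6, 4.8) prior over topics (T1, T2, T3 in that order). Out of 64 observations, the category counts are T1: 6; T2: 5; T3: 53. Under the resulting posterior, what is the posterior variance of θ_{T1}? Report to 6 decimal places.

The Dirichlet prior is conjugate to the Multinomial likelihood: each posterior αⱼ = prior αⱼ + observed count nⱼ.
Posterior concentration: (8.8, 10.6, 57.8), total = 77.2.
Var[θ_j] = α_j(Σα−α_j)/((Σα)²(Σα+1)) = 8.8·68.4/(77.2²·78.2) = 0.001292.

0.001292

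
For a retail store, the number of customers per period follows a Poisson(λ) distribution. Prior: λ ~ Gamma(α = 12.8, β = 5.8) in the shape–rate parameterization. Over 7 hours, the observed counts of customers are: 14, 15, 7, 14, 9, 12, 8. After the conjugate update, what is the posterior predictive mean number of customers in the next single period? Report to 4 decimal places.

7.1719

With a Gamma(shape α, rate β) prior, the Poisson likelihood is conjugate: the posterior is Gamma(α + ΣXᵢ, β + n).
Sum of counts S = 79 over n = 7 hours.
Posterior: Gamma(α+S, β+n) = Gamma(12.8+79, 5.8+7) = Gamma(91.8, 12.8).
The predictive distribution for one future period is NegBinom with mean α/β = 7.1719.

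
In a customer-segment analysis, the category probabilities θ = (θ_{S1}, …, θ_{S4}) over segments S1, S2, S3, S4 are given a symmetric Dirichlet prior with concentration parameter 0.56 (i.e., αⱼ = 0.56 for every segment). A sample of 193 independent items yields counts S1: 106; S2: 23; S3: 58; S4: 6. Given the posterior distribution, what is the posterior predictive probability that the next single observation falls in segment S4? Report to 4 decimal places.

0.0336

The Dirichlet prior is conjugate to the Multinomial likelihood: each posterior αⱼ = prior αⱼ + observed count nⱼ.
Posterior concentration: (106.56, 23.56, 58.56, 6.56), total = 195.24.
P(next = S4 | data) = α_{S4}/Σα = 0.0336.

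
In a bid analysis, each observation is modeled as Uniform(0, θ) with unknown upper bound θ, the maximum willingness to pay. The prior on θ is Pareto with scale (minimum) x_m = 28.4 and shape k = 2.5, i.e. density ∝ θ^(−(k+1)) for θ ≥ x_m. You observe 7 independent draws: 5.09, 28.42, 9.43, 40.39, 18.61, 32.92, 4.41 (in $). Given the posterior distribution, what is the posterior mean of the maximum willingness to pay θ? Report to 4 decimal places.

A Pareto(scale x_m, shape k) prior on the upper bound θ of Uniform(0, θ) is conjugate: posterior is Pareto(max(x_m, max xᵢ), k + n).
Sample maximum = 40.39; prior scale x_m = 28.4 → posterior scale = max = 40.39.
Posterior shape = 2.5 + 7 = 9.5.
E[θ|data] = k·x_m/(k−1) = 9.5·40.39/8.5 = 45.1418.

45.1418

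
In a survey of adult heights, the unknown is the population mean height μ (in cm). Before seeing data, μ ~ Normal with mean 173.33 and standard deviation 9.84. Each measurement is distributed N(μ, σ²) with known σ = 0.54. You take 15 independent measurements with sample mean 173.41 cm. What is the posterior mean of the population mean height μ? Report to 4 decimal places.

173.4100

For Normal data with known variance σ², a Normal(μ₀, σ₀²) prior on μ is conjugate. Posterior precision = 1/σ₀² + n/σ²; posterior mean is the precision-weighted average of μ₀ and x̄.
n·x̄ = 15·173.41 = 2601.15.
σ₀² = 9.84² = 96.8256, σ² = 0.54² = 0.2916; σ² + n·σ₀² = 0.2916 + 15·96.8256 = 1452.6756.
Posterior mean = (μ₀/σ₀² + n·x̄/σ²)/(1/σ₀² + n/σ²) = (σ²·μ₀ + σ₀²·n·x̄)/(σ² + n·σ₀²) = (0.2916·173.33 + 96.8256·2601.15)/1452.6756 = 251908.452468/1452.6756 = 173.4100.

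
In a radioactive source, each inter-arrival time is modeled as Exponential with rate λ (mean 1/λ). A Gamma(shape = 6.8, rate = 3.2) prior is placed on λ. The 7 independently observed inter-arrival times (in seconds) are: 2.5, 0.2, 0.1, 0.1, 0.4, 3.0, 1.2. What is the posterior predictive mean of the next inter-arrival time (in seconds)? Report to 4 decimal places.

With a Gamma(shape α, rate β) prior on the exponential rate λ, the posterior after n observations with total T = Σxᵢ is Gamma(α+n, β+T).
Sum of observations T = 7.5 seconds; n = 7.
Posterior: Gamma(6.8+7, 3.2+7.5) = Gamma(13.8, 10.7).
The predictive distribution for the next observation is Lomax; its mean is β/(α−1) = 10.7/12.8 = 0.8359.

0.8359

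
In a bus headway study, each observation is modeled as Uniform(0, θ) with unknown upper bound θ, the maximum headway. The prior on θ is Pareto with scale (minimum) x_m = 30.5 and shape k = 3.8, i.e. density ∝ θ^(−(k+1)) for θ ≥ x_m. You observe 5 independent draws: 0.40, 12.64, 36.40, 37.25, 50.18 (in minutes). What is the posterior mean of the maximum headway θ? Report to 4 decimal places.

56.6133

A Pareto(scale x_m, shape k) prior on the upper bound θ of Uniform(0, θ) is conjugate: posterior is Pareto(max(x_m, max xᵢ), k + n).
Sample maximum = 50.18; prior scale x_m = 30.5 → posterior scale = max = 50.18.
Posterior shape = 3.8 + 5 = 8.8.
E[θ|data] = k·x_m/(k−1) = 8.8·50.18/7.8 = 56.6133.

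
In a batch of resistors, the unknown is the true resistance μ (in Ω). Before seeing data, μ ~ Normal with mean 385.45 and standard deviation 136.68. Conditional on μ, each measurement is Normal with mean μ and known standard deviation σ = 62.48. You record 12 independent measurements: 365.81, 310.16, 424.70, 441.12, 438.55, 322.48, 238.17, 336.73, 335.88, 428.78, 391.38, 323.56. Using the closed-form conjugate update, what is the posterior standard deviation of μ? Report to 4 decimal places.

For Normal data with known variance σ², a Normal(μ₀, σ₀²) prior on μ is conjugate. Posterior precision = 1/σ₀² + n/σ²; posterior mean is the precision-weighted average of μ₀ and x̄.
σ₀² = 136.68² = 18681.4224, σ² = 62.48² = 3903.7504; σ² + n·σ₀² = 3903.7504 + 12·18681.4224 = 228080.8192.
Posterior precision = 1/σ₀² + n/σ² = 1/18681.4224 + 12/3903.7504 = (σ² + n·σ₀²)/(σ₀²σ²) = 228080.8192/(18681.4224·3903.7504); posterior variance σₙ² = σ₀²σ²/(σ² + n·σ₀²) = 18681.4224·3903.7504/228080.8192 = 319.744599.
Posterior SD = √σₙ² = √(18681.4224·3903.7504/228080.8192) = 17.8814.

17.8814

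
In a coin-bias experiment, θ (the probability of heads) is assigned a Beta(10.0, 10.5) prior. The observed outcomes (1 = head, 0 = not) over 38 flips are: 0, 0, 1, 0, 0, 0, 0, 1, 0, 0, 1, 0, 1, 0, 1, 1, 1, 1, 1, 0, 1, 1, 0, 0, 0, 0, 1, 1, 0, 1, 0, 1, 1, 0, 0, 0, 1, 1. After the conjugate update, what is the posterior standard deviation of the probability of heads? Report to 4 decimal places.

0.0648

The Beta prior is conjugate to a Binomial/Bernoulli likelihood; the update adds successes to α and failures to β.
Posterior: Beta(α+k, β+n−k) = Beta(10.0+18, 10.5+20) = Beta(28.0, 30.5).
Var = αβ/((α+β)²(α+β+1)) = 28.0·30.5/(58.5²·59.5) = 0.00419401; SD = √0.00419401 = 0.0648.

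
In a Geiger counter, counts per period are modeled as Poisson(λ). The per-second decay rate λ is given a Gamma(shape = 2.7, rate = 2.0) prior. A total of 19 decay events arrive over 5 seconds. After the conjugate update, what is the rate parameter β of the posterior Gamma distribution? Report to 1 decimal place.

7.0

With a Gamma(shape α, rate β) prior, the Poisson likelihood is conjugate: the posterior is Gamma(α + ΣXᵢ, β + n).
Posterior: Gamma(α+S, β+n) = Gamma(2.7+19, 2.0+5) = Gamma(21.7, 7.0).
Posterior β = 7.0.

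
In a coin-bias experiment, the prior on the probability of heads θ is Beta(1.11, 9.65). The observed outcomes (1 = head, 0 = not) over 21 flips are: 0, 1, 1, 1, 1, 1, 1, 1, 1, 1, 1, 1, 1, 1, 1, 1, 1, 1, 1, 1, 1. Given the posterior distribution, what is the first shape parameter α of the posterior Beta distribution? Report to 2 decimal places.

21.11

The Beta prior is conjugate to a Binomial/Bernoulli likelihood; the update adds successes to α and failures to β.
Posterior: Beta(α+k, β+n−k) = Beta(1.11+20, 9.65+1) = Beta(21.11, 10.65).
Posterior α = 21.11.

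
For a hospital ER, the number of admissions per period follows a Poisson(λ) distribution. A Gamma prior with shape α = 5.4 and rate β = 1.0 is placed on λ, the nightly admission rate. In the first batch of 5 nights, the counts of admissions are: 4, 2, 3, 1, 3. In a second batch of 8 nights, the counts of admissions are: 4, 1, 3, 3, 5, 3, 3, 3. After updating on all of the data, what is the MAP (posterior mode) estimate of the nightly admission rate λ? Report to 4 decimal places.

3.0286

With a Gamma(shape α, rate β) prior, the Poisson likelihood is conjugate: the posterior is Gamma(α + ΣXᵢ, β + n).
Batch 1: sum of counts S = 13 over n = 5 nights.
After batch 1: Gamma(α+S, β+n) = Gamma(5.4+13, 1.0+5) = Gamma(18.4, 6.0).
Batch 2: sum of counts S = 25 over n = 8 nights.
After batch 2: Gamma(α+S, β+n) = Gamma(18.4+25, 6.0+8) = Gamma(43.4, 14.0).
Mode of Gamma(α,β) for α≥1 is (α−1)/β = 42.4/14.0 = 3.0286.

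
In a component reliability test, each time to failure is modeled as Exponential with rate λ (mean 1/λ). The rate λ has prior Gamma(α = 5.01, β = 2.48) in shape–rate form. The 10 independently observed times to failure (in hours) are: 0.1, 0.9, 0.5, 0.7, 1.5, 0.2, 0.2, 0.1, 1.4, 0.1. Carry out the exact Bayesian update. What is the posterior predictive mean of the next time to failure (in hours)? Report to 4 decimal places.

0.5839

With a Gamma(shape α, rate β) prior on the exponential rate λ, the posterior after n observations with total T = Σxᵢ is Gamma(α+n, β+T).
Sum of observations T = 5.7 hours; n = 10.
Posterior: Gamma(5.01+10, 2.48+5.7) = Gamma(15.01, 8.18).
The predictive distribution for the next observation is Lomax; its mean is β/(α−1) = 8.18/14.01 = 0.5839.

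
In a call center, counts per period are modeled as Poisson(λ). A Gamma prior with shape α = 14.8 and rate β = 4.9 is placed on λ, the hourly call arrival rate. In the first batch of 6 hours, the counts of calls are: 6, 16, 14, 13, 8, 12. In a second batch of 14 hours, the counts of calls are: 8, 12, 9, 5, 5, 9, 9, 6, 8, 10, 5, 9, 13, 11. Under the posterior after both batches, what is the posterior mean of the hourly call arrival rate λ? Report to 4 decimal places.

With a Gamma(shape α, rate β) prior, the Poisson likelihood is conjugate: the posterior is Gamma(α + ΣXᵢ, β + n).
Batch 1: sum of counts S = 69 over n = 6 hours.
After batch 1: Gamma(α+S, β+n) = Gamma(14.8+69, 4.9+6) = Gamma(83.8, 10.9).
Batch 2: sum of counts S = 119 over n = 14 hours.
After batch 2: Gamma(α+S, β+n) = Gamma(83.8+119, 10.9+14) = Gamma(202.8, 24.9).
Posterior mean = α/β = 202.8/24.9 = 8.1446.

8.1446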